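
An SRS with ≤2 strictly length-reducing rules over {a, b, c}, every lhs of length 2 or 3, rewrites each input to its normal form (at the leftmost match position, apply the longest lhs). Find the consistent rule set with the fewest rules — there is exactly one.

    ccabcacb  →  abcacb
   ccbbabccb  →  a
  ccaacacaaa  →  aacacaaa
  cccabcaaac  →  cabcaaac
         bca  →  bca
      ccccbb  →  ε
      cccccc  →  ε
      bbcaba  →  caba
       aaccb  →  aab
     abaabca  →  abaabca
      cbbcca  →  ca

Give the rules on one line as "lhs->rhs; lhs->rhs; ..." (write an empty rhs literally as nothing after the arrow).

bb->; cc->

  | ccabcacb => abcacb
  | ccbbabccb => bbabccb => abccb => abb => a
  | ccaacacaaa => aacacaaa
  | cccabcaaac => cabcaaac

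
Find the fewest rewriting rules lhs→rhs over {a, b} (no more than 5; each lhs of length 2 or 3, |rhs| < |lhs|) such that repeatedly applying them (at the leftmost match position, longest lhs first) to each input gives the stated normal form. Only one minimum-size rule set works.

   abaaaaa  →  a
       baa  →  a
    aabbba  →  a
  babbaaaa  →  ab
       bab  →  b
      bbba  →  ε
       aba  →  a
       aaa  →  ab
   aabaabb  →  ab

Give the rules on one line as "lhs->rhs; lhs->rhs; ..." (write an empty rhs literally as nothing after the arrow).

aa->a; aaa->ab; ba->; bb->b

  | abaaaaa => aaaaa => abaa => aa => a
  | baa => a
  | aabbba => abbba => abba => aba => a
  | babbaaaa => bbaaaa => baaaa => aaa => ab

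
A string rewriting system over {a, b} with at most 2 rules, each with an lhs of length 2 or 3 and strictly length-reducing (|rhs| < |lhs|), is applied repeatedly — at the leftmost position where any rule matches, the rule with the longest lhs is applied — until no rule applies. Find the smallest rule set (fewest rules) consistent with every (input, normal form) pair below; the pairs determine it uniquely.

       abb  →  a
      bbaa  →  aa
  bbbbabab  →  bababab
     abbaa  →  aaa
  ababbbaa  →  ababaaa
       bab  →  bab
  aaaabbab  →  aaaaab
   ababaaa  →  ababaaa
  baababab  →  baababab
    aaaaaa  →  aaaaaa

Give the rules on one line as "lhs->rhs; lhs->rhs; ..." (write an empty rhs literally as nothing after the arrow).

  | abb => a
  | bbaa => aa
  | bbbbabab => bababab
  | abbaa => aaa

bb->; bbb->ba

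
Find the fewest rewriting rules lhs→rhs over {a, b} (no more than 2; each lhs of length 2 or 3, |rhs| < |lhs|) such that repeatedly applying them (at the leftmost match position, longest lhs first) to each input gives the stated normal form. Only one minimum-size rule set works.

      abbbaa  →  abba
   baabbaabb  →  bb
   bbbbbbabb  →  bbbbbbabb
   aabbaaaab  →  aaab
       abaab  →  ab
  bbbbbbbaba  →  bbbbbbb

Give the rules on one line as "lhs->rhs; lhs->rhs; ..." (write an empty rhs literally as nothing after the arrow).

aba->; baa->a

  | abbbaa => abba
  | baabbaabb => abbaabb => ababb => bb
  | bbbbbbabb
  | aabbaaaab => aabaaab => aaab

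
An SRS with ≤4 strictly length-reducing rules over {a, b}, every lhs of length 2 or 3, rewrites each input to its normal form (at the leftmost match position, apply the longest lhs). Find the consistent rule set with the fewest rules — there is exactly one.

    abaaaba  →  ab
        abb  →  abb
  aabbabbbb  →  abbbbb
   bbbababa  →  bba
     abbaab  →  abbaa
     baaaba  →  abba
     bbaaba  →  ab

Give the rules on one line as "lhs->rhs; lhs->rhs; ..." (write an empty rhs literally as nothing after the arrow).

  | abaaaba => baaba => baaa => bab => ab
  | abb
  | aabbabbbb => aababbbb => aaabbbb => abbbbb
  | bbbababa => bbababa => bababa => ababa => bba

aaa->ab; aab->aa; aba->b; bab->ab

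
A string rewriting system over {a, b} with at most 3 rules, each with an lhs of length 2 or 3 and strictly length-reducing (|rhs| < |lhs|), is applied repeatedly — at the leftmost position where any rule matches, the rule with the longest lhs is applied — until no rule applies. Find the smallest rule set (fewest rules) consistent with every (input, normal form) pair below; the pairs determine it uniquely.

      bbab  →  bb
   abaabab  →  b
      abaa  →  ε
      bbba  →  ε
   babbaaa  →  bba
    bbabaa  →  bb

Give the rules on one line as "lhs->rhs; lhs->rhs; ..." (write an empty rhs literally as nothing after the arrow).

  | bbab => bb
  | abaabab => aabab => bab => b
  | abaa => aa => ε
  | bbba => aa => ε

aa->; ab->; bbb->a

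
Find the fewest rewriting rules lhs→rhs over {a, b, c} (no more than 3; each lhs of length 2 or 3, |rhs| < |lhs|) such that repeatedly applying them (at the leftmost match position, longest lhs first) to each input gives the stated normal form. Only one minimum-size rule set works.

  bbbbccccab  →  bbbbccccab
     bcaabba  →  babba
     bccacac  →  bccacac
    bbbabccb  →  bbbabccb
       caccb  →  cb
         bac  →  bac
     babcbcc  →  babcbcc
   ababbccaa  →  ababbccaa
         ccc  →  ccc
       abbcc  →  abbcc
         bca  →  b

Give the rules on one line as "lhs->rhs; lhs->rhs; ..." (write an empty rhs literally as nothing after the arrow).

  | bbbbccccab
  | bcaabba => babba
  | bccacac
  | bbbabccb

acc->; bca->b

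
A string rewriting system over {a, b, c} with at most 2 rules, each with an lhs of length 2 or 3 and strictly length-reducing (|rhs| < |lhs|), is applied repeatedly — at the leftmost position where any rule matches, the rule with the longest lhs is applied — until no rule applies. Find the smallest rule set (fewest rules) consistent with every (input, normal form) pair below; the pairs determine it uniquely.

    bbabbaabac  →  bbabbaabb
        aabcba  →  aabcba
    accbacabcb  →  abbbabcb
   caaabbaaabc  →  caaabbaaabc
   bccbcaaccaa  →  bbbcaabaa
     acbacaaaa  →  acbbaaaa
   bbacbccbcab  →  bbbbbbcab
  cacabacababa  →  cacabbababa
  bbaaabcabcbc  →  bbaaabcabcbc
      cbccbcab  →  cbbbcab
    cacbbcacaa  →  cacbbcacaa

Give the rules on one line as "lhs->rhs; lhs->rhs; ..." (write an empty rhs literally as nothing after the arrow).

bac->bb; cc->b

  | bbabbaabac => bbabbaabb
  | aabcba
  | accbacabcb => abbacabcb => abbbabcb
  | caaabbaaabc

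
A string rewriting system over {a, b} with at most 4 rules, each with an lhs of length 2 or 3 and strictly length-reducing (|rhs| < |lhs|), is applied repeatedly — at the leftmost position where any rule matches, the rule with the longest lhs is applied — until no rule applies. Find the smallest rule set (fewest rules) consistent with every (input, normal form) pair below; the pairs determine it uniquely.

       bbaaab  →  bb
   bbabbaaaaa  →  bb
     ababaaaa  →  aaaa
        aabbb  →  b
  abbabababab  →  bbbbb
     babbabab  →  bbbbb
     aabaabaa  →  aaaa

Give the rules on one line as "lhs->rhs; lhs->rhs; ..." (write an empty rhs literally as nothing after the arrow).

ab->; ba->b; baa->

  | bbaaab => bab => bb
  | bbabbaaaaa => bbbbaaaaa => bbbaaa => bba => bb
  | ababaaaa => abaaaa => aaaa
  | aabbb => abb => b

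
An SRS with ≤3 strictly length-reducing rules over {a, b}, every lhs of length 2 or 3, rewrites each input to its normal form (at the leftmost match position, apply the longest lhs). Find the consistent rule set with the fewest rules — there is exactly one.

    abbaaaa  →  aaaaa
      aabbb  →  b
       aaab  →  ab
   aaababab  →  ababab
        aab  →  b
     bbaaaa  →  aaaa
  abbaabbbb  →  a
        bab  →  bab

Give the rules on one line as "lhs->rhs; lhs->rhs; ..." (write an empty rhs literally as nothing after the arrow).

  | abbaaaa => aaaaa
  | aabbb => bbb => b
  | aaab => ab
  | aaababab => ababab

aab->b; bb->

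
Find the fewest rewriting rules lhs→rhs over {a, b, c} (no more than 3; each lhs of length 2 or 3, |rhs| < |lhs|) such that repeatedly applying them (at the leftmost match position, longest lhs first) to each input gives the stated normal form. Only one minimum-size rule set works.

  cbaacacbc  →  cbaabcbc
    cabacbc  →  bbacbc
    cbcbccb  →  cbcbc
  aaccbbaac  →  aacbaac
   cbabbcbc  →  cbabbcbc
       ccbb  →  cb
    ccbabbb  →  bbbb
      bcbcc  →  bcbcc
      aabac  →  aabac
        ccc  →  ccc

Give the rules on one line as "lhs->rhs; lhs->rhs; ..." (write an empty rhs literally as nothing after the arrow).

ca->b; ccb->c

  | cbaacacbc => cbaabcbc
  | cabacbc => bbacbc
  | cbcbccb => cbcbc
  | aaccbbaac => aacbaac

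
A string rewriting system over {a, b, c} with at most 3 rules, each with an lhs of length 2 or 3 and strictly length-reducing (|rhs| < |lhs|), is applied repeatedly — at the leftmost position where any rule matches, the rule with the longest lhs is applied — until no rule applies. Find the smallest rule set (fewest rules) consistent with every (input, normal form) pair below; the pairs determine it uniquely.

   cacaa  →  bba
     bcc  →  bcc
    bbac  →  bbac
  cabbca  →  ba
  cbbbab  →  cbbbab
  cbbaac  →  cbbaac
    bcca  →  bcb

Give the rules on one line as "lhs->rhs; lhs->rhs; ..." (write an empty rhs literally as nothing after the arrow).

bbc->; ca->b

  | cacaa => bcaa => bba
  | bcc
  | bbac
  | cabbca => bbbca => ba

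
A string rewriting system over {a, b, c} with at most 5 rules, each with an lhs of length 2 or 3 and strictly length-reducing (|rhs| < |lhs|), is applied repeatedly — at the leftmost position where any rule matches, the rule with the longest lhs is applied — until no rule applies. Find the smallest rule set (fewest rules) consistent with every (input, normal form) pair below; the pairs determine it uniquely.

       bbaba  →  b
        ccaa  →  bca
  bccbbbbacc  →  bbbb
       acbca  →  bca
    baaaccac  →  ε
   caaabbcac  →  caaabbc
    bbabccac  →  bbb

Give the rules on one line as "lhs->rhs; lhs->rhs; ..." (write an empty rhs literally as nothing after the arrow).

  | bbaba => bba => b
  | ccaa => bca
  | bccbbbbacc => bbbbbacc => bbbbcc => bbbb
  | acbca => bca

ac->; ba->; cc->; cca->bc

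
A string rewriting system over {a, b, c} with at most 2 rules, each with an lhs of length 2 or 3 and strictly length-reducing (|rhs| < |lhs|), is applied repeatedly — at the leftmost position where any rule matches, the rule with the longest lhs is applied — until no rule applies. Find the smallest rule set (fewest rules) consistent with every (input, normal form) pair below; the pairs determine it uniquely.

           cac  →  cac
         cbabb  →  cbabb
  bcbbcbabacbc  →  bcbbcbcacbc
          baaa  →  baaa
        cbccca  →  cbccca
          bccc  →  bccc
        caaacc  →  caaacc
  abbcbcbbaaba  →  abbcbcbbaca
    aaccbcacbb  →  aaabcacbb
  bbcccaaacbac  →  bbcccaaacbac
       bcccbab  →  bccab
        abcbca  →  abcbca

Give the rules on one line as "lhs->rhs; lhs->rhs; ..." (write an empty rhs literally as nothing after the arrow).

aba->ca; ccb->ab

  | cac
  | cbabb
  | bcbbcbabacbc => bcbbcbcacbc
  | baaa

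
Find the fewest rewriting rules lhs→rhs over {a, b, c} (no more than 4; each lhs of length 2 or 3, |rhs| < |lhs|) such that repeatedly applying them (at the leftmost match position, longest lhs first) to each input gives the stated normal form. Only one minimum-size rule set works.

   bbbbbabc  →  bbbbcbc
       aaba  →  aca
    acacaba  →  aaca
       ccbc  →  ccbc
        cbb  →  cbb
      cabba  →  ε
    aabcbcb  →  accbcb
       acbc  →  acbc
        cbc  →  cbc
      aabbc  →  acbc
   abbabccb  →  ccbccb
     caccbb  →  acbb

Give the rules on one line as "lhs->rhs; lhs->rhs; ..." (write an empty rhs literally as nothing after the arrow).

  | bbbbbabc => bbbbcbc
  | aaba => aca
  | acacaba => aaaba => aaca
  | ccbc

ab->c; ba->c; cac->a; ccc->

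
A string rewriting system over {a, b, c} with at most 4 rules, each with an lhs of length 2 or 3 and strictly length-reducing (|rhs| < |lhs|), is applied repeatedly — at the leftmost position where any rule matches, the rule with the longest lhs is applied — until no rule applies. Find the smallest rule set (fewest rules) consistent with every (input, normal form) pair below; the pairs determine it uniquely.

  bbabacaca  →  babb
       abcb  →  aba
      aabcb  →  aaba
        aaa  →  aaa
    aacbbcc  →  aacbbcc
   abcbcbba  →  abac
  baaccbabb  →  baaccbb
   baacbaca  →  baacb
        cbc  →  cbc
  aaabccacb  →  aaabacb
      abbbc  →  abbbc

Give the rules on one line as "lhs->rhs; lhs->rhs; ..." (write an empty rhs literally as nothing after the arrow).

bba->; bcb->ba; ca->b; cba->c

  | bbabacaca => bacaca => babca => babb
  | abcb => aba
  | aabcb => aaba
  | aaa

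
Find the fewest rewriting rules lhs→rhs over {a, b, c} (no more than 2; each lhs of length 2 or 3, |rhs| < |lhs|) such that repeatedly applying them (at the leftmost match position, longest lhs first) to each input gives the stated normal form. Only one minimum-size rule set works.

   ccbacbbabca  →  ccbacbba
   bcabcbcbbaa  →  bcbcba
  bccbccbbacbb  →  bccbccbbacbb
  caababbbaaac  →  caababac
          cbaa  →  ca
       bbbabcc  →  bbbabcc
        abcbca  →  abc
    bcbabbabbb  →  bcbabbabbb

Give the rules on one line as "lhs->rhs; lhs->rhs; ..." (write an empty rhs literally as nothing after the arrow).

  | ccbacbbabca => ccbacbba
  | bcabcbcbbaa => bcbcbbaa => bcbcba
  | bccbccbbacbb
  | caababbbaaac => caababbaac => caababac

baa->a; bca->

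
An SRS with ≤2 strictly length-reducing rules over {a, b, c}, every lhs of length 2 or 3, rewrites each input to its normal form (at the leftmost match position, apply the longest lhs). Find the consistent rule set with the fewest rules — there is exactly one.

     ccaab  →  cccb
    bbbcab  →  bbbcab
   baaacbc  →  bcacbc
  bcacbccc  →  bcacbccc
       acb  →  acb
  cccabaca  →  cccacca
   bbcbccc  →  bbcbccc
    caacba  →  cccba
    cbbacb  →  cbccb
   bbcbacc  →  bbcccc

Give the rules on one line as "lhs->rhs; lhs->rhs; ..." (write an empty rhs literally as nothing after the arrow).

  | ccaab => cccb
  | bbbcab
  | baaacbc => bcacbc
  | bcacbccc

aa->c; bac->cc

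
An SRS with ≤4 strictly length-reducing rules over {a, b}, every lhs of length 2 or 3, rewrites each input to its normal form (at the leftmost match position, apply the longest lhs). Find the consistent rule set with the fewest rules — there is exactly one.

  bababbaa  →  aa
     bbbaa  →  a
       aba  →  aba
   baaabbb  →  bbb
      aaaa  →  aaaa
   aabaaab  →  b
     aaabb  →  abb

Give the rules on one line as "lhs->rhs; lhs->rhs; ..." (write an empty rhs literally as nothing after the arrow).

aab->b; baa->a; bba->a

  | bababbaa => babaaa => baaa => aa
  | bbbaa => baa => a
  | aba
  | baaabbb => aabbb => bbb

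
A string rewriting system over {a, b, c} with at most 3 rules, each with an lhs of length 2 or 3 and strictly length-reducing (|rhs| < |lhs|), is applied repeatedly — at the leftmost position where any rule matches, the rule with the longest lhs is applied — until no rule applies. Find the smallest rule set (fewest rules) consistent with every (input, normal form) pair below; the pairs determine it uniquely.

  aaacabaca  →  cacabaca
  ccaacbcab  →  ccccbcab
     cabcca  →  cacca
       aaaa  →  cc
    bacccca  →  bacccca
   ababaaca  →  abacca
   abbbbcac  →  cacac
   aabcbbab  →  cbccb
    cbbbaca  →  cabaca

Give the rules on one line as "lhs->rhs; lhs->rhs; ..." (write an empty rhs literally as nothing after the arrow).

  | aaacabaca => cacabaca
  | ccaacbcab => ccccbcab
  | cabcca => cacca
  | aaaa => caa => cc

aa->c; abc->ac; bb->a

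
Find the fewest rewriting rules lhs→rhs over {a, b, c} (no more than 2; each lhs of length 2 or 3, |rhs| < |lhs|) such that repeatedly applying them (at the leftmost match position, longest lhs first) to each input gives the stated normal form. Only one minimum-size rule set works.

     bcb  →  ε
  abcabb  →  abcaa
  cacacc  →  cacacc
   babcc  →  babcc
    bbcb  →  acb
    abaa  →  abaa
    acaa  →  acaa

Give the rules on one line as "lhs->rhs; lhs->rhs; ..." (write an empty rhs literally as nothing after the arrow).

bb->a; bcb->

  | bcb => ε
  | abcabb => abcaa
  | cacacc
  | babcc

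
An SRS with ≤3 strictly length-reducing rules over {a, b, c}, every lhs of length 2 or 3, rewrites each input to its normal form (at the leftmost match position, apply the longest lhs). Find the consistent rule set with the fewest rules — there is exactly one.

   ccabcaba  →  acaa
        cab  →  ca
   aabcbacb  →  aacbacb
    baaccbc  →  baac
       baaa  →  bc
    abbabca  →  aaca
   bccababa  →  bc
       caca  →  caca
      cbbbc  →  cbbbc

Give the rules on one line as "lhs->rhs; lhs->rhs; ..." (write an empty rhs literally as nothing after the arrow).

  | ccabcaba => abcaba => acaba => acaa
  | cab => ca
  | aabcbacb => aacbacb
  | baaccbc => baabc => baac

aaa->c; ab->a; cc->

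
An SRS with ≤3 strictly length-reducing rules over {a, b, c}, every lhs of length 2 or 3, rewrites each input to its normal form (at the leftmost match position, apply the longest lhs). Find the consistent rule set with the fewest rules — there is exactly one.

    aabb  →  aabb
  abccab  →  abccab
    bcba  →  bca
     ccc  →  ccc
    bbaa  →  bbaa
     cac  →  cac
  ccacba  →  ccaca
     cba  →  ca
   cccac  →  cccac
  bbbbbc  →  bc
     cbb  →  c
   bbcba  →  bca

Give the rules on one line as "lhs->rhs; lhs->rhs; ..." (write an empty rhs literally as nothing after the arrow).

bbc->bc; cb->c

  | aabb
  | abccab
  | bcba => bca
  | ccc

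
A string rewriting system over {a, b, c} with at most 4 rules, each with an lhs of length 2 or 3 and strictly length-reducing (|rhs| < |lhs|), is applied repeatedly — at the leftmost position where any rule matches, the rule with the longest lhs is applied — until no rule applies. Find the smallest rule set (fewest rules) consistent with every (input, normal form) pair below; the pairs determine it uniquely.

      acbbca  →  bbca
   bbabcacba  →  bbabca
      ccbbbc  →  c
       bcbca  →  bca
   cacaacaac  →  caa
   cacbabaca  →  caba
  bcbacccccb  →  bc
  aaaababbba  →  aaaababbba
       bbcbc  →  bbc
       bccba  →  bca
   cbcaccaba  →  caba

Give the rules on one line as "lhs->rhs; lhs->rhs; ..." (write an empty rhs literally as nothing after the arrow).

ac->; cb->c; cc->c

  | acbbca => bbca
  | bbabcacba => bbabcba => bbabca
  | ccbbbc => cbbbc => cbbc => cbc => cc => c
  | bcbca => bcca => bca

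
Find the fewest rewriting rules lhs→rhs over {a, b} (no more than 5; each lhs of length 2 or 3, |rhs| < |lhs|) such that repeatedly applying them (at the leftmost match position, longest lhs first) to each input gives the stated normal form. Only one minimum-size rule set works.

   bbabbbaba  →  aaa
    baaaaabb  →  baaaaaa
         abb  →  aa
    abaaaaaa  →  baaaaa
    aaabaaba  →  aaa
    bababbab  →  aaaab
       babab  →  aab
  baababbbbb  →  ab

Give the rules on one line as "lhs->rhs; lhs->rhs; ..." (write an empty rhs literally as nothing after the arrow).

  | bbabbbaba => aabbbaba => aababa => abba => aaa
  | baaaaabb => baaaaaa
  | abb => aa
  | abaaaaaa => baaaaa

aba->b; bab->a; bb->a; bbb->b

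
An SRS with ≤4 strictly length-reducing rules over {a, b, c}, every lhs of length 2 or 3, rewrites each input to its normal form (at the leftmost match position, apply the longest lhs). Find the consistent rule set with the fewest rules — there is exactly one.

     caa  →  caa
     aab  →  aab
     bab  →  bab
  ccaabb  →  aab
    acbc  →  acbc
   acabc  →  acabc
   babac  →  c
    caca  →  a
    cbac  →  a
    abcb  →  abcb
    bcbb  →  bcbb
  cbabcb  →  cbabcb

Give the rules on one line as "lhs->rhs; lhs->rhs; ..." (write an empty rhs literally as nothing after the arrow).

  | caa
  | aab
  | bab
  | ccaabb => aaabb => aab

abb->b; bac->c; cac->; cc->a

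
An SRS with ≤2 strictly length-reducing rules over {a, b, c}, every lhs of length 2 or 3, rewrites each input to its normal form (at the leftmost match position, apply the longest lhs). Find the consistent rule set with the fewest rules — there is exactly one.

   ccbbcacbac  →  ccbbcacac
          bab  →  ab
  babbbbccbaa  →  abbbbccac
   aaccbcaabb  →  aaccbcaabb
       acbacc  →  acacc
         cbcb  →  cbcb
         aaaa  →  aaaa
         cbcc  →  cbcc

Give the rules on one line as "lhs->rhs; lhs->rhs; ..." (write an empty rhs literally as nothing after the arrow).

  | ccbbcacbac => ccbbcacac
  | bab => ab
  | babbbbccbaa => abbbbccbaa => abbbbccac
  | aaccbcaabb

ba->a; baa->ac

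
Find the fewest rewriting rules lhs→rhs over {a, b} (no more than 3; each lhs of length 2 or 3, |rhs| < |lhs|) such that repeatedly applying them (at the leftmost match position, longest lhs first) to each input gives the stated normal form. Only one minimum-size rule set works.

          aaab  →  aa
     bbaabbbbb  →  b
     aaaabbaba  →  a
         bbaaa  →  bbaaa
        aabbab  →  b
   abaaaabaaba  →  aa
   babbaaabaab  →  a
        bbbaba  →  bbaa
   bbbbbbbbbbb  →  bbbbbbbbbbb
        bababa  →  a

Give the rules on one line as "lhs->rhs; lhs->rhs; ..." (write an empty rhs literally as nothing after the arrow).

ab->; aba->; bab->a

  | aaab => aa
  | bbaabbbbb => bbabbbb => babbb => abb => b
  | aaaabbaba => aaababa => aaba => a
  | bbaaa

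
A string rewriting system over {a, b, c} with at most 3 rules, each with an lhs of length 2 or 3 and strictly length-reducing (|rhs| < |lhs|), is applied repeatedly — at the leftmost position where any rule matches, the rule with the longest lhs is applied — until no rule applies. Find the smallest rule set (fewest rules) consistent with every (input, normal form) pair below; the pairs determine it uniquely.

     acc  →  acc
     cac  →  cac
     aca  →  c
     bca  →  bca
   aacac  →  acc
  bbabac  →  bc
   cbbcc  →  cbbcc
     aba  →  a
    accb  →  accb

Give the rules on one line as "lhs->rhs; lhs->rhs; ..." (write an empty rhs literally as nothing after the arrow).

aca->c; ba->

  | acc
  | cac
  | aca => c
  | bca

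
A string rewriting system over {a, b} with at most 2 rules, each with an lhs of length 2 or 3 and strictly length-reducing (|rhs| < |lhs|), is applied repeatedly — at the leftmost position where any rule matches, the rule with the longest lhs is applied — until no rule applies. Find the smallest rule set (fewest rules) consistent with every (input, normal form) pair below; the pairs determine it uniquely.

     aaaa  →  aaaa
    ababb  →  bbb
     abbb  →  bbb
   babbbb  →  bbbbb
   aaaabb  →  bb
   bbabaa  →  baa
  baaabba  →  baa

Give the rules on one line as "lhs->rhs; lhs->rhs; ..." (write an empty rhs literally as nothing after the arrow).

  | aaaa
  | ababb => babb => bbb
  | abbb => bbb
  | babbbb => bbbbb

ab->b; bba->aa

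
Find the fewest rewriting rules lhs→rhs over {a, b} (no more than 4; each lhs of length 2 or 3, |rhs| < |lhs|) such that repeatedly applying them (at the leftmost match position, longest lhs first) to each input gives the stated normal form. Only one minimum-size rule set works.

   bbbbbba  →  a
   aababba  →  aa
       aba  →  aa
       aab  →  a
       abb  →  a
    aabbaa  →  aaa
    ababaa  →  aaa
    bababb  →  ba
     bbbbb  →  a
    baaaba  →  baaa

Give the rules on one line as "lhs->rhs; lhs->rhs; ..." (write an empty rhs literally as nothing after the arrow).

aab->a; ab->a; bb->a; bbb->

  | bbbbbba => bbba => a
  | aababba => aabba => aba => aa
  | aba => aa
  | aab => a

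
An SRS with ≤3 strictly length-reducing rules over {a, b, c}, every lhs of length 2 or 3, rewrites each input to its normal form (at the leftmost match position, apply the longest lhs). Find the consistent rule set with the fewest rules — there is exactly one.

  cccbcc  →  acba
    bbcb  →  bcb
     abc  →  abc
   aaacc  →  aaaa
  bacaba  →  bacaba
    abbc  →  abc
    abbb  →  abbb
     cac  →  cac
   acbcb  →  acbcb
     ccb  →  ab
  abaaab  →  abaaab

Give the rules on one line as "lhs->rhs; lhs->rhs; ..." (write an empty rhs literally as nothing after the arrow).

bbc->bc; cc->a

  | cccbcc => acbcc => acba
  | bbcb => bcb
  | abc
  | aaacc => aaaa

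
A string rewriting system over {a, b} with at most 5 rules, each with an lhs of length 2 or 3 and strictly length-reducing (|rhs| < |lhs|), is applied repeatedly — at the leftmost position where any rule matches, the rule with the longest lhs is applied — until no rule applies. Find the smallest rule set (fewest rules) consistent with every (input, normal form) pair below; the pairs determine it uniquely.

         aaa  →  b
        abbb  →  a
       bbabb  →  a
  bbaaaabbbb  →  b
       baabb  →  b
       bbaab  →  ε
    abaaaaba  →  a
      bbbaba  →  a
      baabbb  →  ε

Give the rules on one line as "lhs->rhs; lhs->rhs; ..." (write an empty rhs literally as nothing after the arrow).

  | aaa => ba => b
  | abbb => abb => ab => a
  | bbabb => abb => ab => a
  | bbaaaabbbb => aaaabbbb => baabbbb => babbbb => bbbbb => bbb => b

aa->b; ab->a; ba->b; bb->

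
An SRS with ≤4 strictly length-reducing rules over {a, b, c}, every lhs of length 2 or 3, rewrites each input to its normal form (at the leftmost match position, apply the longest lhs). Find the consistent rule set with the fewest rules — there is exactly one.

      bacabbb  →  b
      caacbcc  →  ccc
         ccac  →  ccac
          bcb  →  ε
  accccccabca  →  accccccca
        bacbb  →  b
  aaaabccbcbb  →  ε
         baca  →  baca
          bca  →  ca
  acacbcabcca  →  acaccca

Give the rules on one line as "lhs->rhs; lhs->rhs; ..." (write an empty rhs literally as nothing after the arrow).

  | bacabbb => bacbb => bab => b
  | caacbcc => ccbcc => ccc
  | ccac
  | bcb => cb => ε

aa->; ab->; bc->c; cb->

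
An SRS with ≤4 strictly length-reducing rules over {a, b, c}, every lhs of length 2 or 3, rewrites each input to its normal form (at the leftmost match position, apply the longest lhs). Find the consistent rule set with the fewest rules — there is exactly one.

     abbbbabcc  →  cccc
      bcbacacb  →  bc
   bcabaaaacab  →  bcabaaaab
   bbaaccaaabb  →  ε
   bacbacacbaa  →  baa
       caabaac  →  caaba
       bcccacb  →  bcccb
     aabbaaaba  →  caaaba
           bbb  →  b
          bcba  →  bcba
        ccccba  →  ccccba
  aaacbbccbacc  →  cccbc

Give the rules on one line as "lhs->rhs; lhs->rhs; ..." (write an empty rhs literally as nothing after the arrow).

  | abbbbabcc => ccbbabcc => ccabcc => cccc
  | bcbacacb => bcbacb => bcbb => bc
  | bcabaaaacab => bcabaaaab
  | bbaaccaaabb => aaccaaabb => acaaabb => aaabb => aacc => ac => ε

abb->cc; abc->c; ac->; bb->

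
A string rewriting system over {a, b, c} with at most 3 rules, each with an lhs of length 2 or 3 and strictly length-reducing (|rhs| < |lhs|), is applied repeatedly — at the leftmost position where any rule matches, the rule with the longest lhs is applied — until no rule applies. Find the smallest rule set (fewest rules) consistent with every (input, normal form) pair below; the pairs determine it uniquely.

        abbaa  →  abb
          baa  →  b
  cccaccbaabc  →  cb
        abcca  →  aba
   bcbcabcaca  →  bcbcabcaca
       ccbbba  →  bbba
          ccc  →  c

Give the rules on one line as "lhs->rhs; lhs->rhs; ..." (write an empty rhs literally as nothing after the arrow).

  | abbaa => abb
  | baa => b
  | cccaccbaabc => caccbaabc => cabaabc => cabbc => caab => cb
  | abcca => aba

aa->; bbc->ab; cc->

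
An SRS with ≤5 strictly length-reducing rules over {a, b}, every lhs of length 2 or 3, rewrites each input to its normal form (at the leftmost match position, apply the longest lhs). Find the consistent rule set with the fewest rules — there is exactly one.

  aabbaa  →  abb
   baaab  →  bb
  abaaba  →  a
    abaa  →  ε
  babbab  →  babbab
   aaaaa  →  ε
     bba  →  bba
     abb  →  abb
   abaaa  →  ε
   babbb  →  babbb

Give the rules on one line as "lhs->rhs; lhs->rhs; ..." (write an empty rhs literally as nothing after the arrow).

aa->; aaa->; aab->ab; aba->a

  | aabbaa => abbaa => abb
  | baaab => bb
  | abaaba => aaba => aba => a
  | abaa => aa => ε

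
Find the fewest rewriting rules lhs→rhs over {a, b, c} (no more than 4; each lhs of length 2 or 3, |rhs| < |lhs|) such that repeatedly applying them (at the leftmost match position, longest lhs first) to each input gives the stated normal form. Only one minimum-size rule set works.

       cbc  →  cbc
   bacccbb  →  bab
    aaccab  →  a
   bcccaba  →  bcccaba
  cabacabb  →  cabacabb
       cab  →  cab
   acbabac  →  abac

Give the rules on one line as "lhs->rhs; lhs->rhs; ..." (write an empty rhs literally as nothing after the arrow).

aab->cb; acb->; acc->aa

  | cbc
  | bacccbb => baacbb => bab
  | aaccab => aaaab => aacb => a
  | bcccaba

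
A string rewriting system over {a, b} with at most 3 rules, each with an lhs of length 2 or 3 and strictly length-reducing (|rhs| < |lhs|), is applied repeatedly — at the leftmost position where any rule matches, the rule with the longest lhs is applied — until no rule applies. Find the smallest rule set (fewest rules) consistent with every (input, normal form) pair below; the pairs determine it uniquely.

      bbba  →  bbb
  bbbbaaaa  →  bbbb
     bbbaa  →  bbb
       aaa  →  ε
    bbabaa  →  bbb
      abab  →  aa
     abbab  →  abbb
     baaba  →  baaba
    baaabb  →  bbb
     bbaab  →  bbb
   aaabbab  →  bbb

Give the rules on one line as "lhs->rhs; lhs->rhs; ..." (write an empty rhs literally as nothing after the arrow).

aaa->; bab->a; bba->bb

  | bbba => bbb
  | bbbbaaaa => bbbbaaa => bbbbaa => bbbba => bbbb
  | bbbaa => bbba => bbb
  | aaa => ε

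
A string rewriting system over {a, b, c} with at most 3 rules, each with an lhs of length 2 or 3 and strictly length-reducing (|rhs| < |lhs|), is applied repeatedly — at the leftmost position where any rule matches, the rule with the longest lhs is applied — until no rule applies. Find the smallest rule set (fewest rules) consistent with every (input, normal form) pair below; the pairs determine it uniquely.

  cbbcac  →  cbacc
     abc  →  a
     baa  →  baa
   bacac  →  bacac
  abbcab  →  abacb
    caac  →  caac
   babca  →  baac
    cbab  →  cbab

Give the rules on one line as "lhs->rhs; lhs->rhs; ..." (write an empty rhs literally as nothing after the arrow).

  | cbbcac => cbacc
  | abc => a
  | baa
  | bacac

bc->; bca->ac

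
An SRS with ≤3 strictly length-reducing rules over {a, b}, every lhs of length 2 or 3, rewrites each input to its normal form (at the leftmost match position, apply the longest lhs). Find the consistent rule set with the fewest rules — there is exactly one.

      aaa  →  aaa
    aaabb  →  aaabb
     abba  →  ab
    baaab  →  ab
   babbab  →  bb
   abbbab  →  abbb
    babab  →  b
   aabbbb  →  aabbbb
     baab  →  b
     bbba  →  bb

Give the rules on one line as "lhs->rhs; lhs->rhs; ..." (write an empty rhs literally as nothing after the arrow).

ba->; baa->

  | aaa
  | aaabb
  | abba => ab
  | baaab => ab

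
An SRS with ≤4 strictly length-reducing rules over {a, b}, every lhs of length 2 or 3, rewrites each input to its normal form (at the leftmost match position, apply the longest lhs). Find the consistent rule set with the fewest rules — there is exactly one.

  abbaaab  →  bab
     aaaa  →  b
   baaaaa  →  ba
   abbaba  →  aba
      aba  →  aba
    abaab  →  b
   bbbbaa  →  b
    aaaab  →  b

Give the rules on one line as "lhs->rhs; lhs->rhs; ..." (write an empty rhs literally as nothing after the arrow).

aa->b; abb->; bb->b

  | abbaaab => aaab => bab
  | aaaa => baa => bb => b
  | baaaaa => bbaaa => baaa => bba => ba
  | abbaba => aba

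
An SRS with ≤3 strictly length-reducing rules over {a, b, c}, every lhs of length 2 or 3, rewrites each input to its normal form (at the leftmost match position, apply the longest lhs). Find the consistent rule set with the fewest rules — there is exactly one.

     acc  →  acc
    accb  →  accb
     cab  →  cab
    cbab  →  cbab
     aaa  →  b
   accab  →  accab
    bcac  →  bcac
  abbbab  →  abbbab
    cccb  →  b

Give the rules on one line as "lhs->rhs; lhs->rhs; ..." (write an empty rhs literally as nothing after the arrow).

aaa->b; ccc->

  | acc
  | accb
  | cab
  | cbab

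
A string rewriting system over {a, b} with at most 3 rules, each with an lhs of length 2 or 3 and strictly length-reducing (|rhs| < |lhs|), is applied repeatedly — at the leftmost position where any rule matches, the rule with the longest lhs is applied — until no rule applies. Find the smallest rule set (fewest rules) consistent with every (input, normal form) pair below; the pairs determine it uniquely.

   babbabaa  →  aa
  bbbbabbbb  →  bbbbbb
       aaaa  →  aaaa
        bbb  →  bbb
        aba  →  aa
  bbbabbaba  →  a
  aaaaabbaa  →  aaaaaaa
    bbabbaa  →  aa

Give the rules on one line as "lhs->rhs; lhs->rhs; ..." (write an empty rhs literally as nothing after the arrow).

ba->a; bab->

  | babbabaa => babaa => aa
  | bbbbabbbb => bbbbbb
  | aaaa
  | bbb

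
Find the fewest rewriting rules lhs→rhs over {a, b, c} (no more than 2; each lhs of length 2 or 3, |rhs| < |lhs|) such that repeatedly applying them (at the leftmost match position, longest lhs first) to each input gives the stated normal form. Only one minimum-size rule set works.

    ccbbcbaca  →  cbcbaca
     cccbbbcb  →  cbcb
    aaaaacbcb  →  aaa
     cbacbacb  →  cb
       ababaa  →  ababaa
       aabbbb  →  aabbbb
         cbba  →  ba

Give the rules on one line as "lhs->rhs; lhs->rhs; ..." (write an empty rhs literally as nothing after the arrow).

acb->; cbb->b

  | ccbbcbaca => cbcbaca
  | cccbbbcb => ccbbcb => cbcb
  | aaaaacbcb => aaaacb => aaa
  | cbacbacb => cbacb => cb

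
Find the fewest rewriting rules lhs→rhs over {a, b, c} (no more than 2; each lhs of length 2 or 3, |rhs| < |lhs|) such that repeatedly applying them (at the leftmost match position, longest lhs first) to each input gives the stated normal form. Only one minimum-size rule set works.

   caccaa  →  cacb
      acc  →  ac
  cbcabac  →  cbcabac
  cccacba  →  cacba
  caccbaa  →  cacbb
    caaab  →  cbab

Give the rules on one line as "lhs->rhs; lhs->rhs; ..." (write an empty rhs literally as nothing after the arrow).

  | caccaa => cacaa => cacb
  | acc => ac
  | cbcabac
  | cccacba => ccacba => cacba

aa->b; cc->c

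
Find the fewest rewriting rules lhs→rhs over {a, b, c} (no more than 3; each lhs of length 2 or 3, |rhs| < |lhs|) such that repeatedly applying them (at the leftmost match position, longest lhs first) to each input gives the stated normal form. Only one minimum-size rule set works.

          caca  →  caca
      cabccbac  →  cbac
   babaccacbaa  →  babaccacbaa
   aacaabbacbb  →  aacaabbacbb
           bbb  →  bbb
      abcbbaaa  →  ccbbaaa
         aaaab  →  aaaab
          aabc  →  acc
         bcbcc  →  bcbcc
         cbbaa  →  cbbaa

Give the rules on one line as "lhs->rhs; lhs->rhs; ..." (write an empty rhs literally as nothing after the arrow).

abc->cc; ccc->

  | caca
  | cabccbac => ccccbac => cbac
  | babaccacbaa
  | aacaabbacbb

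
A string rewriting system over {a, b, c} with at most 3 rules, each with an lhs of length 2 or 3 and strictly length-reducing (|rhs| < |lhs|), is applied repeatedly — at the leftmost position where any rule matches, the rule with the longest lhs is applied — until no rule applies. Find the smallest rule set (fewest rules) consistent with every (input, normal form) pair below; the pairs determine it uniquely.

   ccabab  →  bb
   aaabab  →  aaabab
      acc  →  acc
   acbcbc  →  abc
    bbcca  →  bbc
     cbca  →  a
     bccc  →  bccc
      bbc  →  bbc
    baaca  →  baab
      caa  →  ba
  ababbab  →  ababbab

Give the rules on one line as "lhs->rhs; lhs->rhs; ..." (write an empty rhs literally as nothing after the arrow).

ca->b; cb->c; cbc->

  | ccabab => cbbab => cbab => cab => bb
  | aaabab
  | acc
  | acbcbc => abc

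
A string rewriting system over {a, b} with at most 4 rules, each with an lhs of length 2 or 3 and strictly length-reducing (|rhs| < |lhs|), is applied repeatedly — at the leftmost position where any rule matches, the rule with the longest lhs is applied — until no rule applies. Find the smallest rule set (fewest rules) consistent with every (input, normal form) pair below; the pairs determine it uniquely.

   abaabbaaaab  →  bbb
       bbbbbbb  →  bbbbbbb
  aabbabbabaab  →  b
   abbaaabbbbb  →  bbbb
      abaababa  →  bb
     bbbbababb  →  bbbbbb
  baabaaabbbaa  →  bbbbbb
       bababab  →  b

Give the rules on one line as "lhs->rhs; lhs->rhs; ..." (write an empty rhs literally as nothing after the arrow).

aa->; aaa->b; ab->a; bab->aa

  | abaabbaaaab => aaabbaaaab => bbbaaaab => bbbbab => bbbaa => bbb
  | bbbbbbb
  | aabbabbabaab => bbabbabaab => baababaab => bbabaab => baaaab => bbab => baa => b
  | abbaaabbbbb => abaaabbbbb => aaaabbbbb => babbbbb => aabbbb => bbbb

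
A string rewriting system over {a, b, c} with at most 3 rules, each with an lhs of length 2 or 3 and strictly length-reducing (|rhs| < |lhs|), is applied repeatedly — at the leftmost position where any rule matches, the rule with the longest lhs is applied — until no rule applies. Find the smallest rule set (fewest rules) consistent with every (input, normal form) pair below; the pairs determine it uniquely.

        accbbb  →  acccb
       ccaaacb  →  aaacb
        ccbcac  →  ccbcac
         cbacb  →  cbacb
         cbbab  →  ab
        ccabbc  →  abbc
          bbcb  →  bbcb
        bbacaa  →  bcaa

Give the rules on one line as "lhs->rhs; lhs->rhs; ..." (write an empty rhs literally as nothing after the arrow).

bba->b; cbb->cc; cca->a

  | accbbb => acccb
  | ccaaacb => aaacb
  | ccbcac
  | cbacb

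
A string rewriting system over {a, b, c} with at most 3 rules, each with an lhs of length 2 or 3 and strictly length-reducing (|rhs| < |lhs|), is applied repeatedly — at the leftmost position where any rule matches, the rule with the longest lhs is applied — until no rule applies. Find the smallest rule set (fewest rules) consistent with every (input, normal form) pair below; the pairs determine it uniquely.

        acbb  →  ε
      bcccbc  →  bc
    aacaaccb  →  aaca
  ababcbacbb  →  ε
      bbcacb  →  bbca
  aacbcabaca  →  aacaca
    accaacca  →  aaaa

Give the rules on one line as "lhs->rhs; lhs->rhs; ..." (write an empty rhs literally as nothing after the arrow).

ab->; cb->; cc->

  | acbb => ab => ε
  | bcccbc => bcbc => bc
  | aacaaccb => aacaab => aaca
  | ababcbacbb => abcbacbb => cbacbb => acbb => ab => ε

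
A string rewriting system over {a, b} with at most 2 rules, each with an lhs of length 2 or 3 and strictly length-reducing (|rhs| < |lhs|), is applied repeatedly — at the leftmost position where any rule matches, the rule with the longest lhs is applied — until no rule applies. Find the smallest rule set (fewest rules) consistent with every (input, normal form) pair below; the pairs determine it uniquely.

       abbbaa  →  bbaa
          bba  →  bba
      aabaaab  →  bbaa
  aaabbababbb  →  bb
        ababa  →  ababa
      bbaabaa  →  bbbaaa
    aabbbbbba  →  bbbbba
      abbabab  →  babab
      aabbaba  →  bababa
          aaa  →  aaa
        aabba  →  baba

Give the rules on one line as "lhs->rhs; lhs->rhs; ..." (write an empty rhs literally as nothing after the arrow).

aab->ba; abb->b

  | abbbaa => bbaa
  | bba
  | aabaaab => baaaab => baaba => bbaa
  | aaabbababbb => ababababbb => abababbb => ababbb => abbb => bb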